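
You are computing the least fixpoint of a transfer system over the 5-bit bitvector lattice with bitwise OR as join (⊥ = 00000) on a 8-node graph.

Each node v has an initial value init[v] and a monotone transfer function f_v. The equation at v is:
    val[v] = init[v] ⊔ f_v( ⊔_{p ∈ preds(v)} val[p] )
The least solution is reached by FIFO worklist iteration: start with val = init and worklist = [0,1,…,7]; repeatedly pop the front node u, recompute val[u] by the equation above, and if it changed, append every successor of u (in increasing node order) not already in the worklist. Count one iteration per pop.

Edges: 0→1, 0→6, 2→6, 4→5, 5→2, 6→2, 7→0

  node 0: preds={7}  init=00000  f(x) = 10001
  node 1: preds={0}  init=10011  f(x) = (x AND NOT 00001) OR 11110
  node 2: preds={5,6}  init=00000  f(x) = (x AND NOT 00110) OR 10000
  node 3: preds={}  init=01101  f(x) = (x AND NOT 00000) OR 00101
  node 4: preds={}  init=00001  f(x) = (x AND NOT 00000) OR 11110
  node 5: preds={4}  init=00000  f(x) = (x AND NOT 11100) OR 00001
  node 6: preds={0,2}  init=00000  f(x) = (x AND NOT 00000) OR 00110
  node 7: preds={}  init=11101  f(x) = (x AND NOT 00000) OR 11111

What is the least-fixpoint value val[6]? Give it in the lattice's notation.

10111

Worklist (11 pops):
  #1 pop 0: in=11101 → 10001 (was 00000); enqueue []
  #2 pop 1: in=10001 → 11111 (was 10011); enqueue []
  #3 pop 2: in=00000 → 10000 (was 00000); enqueue []
  #4 pop 3: in=00000 → 01101 (no change)
  #5 pop 4: in=00000 → 11111 (was 00001); enqueue []
  #6 pop 5: in=11111 → 00011 (was 00000); enqueue [2]
  #7 pop 6: in=10001 → 10111 (was 00000); enqueue []
  #8 pop 7: in=00000 → 11111 (was 11101); enqueue [0]
  #9 pop 2: in=10111 → 10001 (was 10000); enqueue [6]
  #10 pop 0: in=11111 → 10001 (no change)
  #11 pop 6: in=10001 → 10111 (no change)

Fixpoint:
  val[0] = 10001
  val[1] = 11111
  val[2] = 10001
  val[3] = 01101
  val[4] = 11111
  val[5] = 00011
  val[6] = 10111
  val[7] = 11111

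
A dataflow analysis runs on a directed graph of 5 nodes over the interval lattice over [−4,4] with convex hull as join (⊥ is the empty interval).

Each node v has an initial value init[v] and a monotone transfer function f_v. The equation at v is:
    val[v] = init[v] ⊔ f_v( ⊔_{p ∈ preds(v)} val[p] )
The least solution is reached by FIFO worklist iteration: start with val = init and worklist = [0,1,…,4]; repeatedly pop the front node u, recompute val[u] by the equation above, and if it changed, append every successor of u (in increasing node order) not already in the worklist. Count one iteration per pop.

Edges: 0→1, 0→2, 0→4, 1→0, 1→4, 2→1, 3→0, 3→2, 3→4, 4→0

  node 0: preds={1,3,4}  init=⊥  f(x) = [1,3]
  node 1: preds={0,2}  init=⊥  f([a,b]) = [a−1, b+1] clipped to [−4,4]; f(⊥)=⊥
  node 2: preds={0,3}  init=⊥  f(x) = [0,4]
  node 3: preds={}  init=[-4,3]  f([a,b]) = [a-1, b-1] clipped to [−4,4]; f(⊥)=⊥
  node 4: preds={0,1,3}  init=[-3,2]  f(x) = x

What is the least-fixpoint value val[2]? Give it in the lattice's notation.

Worklist (9 pops):
  #1 pop 0: in=[-4,3] → [1,3] (was ⊥); enqueue []
  #2 pop 1: in=[1,3] → [0,4] (was ⊥); enqueue [0]
  #3 pop 2: in=[-4,3] → [0,4] (was ⊥); enqueue [1]
  #4 pop 3: in=⊥ → [-4,3] (no change)
  #5 pop 4: in=[-4,4] → [-4,4] (was [-3,2]); enqueue []
  #6 pop 0: in=[-4,4] → [1,3] (no change)
  #7 pop 1: in=[0,4] → [-1,4] (was [0,4]); enqueue [0,4]
  #8 pop 0: in=[-4,4] → [1,3] (no change)
  #9 pop 4: in=[-4,4] → [-4,4] (no change)

Fixpoint:
  val[0] = [1,3]
  val[1] = [-1,4]
  val[2] = [0,4]
  val[3] = [-4,3]
  val[4] = [-4,4]

[0,4]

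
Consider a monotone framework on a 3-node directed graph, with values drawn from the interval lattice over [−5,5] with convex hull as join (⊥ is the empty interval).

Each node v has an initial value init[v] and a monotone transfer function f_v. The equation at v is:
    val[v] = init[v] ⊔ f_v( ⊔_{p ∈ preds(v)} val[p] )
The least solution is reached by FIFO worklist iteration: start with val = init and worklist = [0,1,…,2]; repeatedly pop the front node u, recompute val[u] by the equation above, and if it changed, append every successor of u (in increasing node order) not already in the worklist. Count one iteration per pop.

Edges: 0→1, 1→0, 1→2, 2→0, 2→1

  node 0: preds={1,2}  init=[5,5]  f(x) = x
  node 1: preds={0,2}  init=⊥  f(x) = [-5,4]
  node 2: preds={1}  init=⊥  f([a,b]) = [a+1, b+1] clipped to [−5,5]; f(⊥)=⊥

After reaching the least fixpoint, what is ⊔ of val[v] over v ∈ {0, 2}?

[-5,5]

Worklist (5 pops):
  #1 pop 0: in=⊥ → [5,5] (no change)
  #2 pop 1: in=[5,5] → [-5,4] (was ⊥); enqueue [0]
  #3 pop 2: in=[-5,4] → [-4,5] (was ⊥); enqueue [1]
  #4 pop 0: in=[-5,5] → [-5,5] (was [5,5]); enqueue []
  #5 pop 1: in=[-5,5] → [-5,4] (no change)

Fixpoint:
  val[0] = [-5,5]
  val[1] = [-5,4]
  val[2] = [-4,5]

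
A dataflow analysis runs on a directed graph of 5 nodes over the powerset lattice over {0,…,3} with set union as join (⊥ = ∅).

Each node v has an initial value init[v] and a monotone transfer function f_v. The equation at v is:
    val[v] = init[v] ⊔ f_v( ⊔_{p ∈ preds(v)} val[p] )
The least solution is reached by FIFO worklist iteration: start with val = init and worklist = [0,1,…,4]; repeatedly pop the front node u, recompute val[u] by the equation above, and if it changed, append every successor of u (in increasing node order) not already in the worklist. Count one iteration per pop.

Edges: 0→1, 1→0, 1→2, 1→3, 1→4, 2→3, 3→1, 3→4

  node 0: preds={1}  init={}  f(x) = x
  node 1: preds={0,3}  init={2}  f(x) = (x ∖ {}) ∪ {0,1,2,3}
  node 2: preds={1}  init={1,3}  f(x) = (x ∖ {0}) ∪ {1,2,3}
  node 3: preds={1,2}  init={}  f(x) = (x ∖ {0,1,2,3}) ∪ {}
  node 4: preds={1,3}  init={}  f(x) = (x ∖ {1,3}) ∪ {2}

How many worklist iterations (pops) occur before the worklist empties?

Iteration log — 7 steps:
  step 1. node 0  ⊔preds={2}  new={2}  old={}  +wl: 
  step 2. node 1  ⊔preds={2}  new={0,1,2,3}  old={2}  +wl: 0
  step 3. node 2  ⊔preds={0,1,2,3}  new={1,2,3}  old={1,3}  +wl: 
  step 4. node 3  ⊔preds={0,1,2,3}  new={}  stable
  step 5. node 4  ⊔preds={0,1,2,3}  new={0,2}  old={}  +wl: 
  step 6. node 0  ⊔preds={0,1,2,3}  new={0,1,2,3}  old={2}  +wl: 1
  step 7. node 1  ⊔preds={0,1,2,3}  new={0,1,2,3}  stable

Least fixpoint reached:
  node 0: {0,1,2,3}
  node 1: {0,1,2,3}
  node 2: {1,2,3}
  node 3: {}
  node 4: {0,2}

7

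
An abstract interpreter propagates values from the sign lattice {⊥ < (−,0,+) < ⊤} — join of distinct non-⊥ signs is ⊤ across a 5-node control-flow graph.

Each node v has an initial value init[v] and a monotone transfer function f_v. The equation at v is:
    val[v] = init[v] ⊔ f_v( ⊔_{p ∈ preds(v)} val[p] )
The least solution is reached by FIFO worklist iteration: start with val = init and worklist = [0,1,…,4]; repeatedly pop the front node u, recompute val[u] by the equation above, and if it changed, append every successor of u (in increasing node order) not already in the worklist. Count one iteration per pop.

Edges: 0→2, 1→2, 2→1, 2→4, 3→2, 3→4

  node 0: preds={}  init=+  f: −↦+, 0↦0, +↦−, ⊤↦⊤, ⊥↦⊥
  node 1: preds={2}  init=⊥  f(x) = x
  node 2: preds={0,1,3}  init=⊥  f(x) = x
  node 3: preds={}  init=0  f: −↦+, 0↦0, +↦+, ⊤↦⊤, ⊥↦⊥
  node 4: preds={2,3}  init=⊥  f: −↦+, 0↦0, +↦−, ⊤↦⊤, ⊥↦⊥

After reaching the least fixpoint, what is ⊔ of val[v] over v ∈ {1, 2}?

⊤

Iteration log — 7 steps:
  step 1. node 0  ⊔preds=⊥  new=+  stable
  step 2. node 1  ⊔preds=⊥  new=⊥  stable
  step 3. node 2  ⊔preds=⊤  new=⊤  old=⊥  +wl: 1
  step 4. node 3  ⊔preds=⊥  new=0  stable
  step 5. node 4  ⊔preds=⊤  new=⊤  old=⊥  +wl: 
  step 6. node 1  ⊔preds=⊤  new=⊤  old=⊥  +wl: 2
  step 7. node 2  ⊔preds=⊤  new=⊤  stable

Least fixpoint reached:
  node 0: +
  node 1: ⊤
  node 2: ⊤
  node 3: 0
  node 4: ⊤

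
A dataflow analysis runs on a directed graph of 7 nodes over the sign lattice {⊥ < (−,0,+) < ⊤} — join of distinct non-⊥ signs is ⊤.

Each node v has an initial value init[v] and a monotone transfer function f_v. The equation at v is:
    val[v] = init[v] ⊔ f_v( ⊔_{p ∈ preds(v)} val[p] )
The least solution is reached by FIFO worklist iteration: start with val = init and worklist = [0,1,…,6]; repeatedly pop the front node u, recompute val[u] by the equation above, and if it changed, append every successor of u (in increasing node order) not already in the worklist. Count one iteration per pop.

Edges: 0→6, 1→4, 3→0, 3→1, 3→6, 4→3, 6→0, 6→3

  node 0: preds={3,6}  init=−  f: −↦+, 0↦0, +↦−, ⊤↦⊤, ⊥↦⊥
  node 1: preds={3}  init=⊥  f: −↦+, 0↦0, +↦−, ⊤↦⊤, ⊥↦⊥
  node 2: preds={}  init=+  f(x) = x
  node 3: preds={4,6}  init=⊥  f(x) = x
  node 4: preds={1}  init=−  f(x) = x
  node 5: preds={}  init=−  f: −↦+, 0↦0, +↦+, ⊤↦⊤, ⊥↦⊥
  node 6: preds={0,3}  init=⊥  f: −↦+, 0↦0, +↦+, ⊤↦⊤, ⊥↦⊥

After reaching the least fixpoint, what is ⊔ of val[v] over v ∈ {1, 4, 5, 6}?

Worklist (16 pops):
  #1 pop 0: in=⊥ → − (no change)
  #2 pop 1: in=⊥ → ⊥ (no change)
  #3 pop 2: in=⊥ → + (no change)
  #4 pop 3: in=− → − (was ⊥); enqueue [0,1]
  #5 pop 4: in=⊥ → − (no change)
  #6 pop 5: in=⊥ → − (no change)
  #7 pop 6: in=− → + (was ⊥); enqueue [3]
  #8 pop 0: in=⊤ → ⊤ (was −); enqueue [6]
  #9 pop 1: in=− → + (was ⊥); enqueue [4]
  #10 pop 3: in=⊤ → ⊤ (was −); enqueue [0,1]
  #11 pop 6: in=⊤ → ⊤ (was +); enqueue [3]
  #12 pop 4: in=+ → ⊤ (was −); enqueue []
  #13 pop 0: in=⊤ → ⊤ (no change)
  #14 pop 1: in=⊤ → ⊤ (was +); enqueue [4]
  #15 pop 3: in=⊤ → ⊤ (no change)
  #16 pop 4: in=⊤ → ⊤ (no change)

Fixpoint:
  val[0] = ⊤
  val[1] = ⊤
  val[2] = +
  val[3] = ⊤
  val[4] = ⊤
  val[5] = −
  val[6] = ⊤

⊤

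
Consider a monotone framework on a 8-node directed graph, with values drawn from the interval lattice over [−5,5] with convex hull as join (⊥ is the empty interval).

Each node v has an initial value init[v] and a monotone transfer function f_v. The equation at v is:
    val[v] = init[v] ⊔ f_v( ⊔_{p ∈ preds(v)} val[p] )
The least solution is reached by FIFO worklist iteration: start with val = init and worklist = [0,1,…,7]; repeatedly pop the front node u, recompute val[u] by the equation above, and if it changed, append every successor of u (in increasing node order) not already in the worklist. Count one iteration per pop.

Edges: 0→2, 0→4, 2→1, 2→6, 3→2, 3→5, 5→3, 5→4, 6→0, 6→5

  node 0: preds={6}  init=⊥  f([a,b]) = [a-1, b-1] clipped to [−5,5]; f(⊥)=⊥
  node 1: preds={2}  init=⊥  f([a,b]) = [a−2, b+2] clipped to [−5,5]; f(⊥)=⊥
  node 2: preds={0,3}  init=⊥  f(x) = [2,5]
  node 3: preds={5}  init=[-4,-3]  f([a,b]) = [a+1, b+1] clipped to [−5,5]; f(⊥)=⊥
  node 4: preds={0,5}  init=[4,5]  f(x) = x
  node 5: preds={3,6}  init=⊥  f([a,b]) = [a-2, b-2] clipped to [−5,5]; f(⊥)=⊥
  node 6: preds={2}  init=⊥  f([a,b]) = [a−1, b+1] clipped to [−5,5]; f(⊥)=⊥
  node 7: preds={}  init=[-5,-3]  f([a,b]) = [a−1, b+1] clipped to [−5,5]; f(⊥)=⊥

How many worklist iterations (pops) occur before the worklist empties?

Iteration log — 18 steps:
  step 1. node 0  ⊔preds=⊥  new=⊥  stable
  step 2. node 1  ⊔preds=⊥  new=⊥  stable
  step 3. node 2  ⊔preds=[-4,-3]  new=[2,5]  old=⊥  +wl: 1
  step 4. node 3  ⊔preds=⊥  new=[-4,-3]  stable
  step 5. node 4  ⊔preds=⊥  new=[4,5]  stable
  step 6. node 5  ⊔preds=[-4,-3]  new=[-5,-5]  old=⊥  +wl: 3,4
  step 7. node 6  ⊔preds=[2,5]  new=[1,5]  old=⊥  +wl: 0,5
  step 8. node 7  ⊔preds=⊥  new=[-5,-3]  stable
  step 9. node 1  ⊔preds=[2,5]  new=[0,5]  old=⊥  +wl: 
  step 10. node 3  ⊔preds=[-5,-5]  new=[-4,-3]  stable
  step 11. node 4  ⊔preds=[-5,-5]  new=[-5,5]  old=[4,5]  +wl: 
  step 12. node 0  ⊔preds=[1,5]  new=[0,4]  old=⊥  +wl: 2,4
  step 13. node 5  ⊔preds=[-4,5]  new=[-5,3]  old=[-5,-5]  +wl: 3
  step 14. node 2  ⊔preds=[-4,4]  new=[2,5]  stable
  step 15. node 4  ⊔preds=[-5,4]  new=[-5,5]  stable
  step 16. node 3  ⊔preds=[-5,3]  new=[-4,4]  old=[-4,-3]  +wl: 2,5
  step 17. node 2  ⊔preds=[-4,4]  new=[2,5]  stable
  step 18. node 5  ⊔preds=[-4,5]  new=[-5,3]  stable

Least fixpoint reached:
  node 0: [0,4]
  node 1: [0,5]
  node 2: [2,5]
  node 3: [-4,4]
  node 4: [-5,5]
  node 5: [-5,3]
  node 6: [1,5]
  node 7: [-5,-3]

18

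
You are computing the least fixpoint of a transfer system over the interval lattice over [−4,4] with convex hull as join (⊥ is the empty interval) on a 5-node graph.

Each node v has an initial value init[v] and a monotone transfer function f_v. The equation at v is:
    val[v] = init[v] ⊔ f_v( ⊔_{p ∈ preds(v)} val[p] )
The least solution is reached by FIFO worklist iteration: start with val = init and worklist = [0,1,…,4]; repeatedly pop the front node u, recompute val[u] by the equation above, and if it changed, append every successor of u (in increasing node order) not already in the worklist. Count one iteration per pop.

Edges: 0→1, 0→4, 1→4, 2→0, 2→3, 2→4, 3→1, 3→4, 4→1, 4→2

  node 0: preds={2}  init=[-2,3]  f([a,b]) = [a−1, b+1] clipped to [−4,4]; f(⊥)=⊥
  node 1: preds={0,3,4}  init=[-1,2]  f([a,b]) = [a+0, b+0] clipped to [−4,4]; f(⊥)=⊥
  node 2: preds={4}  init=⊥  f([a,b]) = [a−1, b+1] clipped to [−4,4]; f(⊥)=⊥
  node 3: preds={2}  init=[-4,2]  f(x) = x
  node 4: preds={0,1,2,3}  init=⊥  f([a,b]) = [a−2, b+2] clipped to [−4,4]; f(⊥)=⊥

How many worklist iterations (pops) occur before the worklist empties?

12

Worklist (12 pops):
  #1 pop 0: in=⊥ → [-2,3] (no change)
  #2 pop 1: in=[-4,3] → [-4,3] (was [-1,2]); enqueue []
  #3 pop 2: in=⊥ → ⊥ (no change)
  #4 pop 3: in=⊥ → [-4,2] (no change)
  #5 pop 4: in=[-4,3] → [-4,4] (was ⊥); enqueue [1,2]
  #6 pop 1: in=[-4,4] → [-4,4] (was [-4,3]); enqueue [4]
  #7 pop 2: in=[-4,4] → [-4,4] (was ⊥); enqueue [0,3]
  #8 pop 4: in=[-4,4] → [-4,4] (no change)
  #9 pop 0: in=[-4,4] → [-4,4] (was [-2,3]); enqueue [1,4]
  #10 pop 3: in=[-4,4] → [-4,4] (was [-4,2]); enqueue []
  #11 pop 1: in=[-4,4] → [-4,4] (no change)
  #12 pop 4: in=[-4,4] → [-4,4] (no change)

Fixpoint:
  val[0] = [-4,4]
  val[1] = [-4,4]
  val[2] = [-4,4]
  val[3] = [-4,4]
  val[4] = [-4,4]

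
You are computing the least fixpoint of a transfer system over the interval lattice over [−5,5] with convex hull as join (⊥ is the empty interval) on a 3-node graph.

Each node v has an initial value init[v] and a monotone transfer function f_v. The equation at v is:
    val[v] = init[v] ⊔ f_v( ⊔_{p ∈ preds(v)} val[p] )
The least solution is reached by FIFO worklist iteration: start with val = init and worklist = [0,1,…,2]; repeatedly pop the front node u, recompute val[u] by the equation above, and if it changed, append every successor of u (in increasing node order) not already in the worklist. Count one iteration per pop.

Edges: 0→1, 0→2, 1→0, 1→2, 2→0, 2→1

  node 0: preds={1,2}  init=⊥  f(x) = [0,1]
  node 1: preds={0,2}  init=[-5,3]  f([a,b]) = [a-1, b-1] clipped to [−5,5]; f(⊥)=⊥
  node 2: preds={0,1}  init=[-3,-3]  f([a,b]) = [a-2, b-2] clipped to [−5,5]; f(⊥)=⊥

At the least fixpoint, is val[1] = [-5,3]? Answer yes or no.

Iteration log — 5 steps:
  step 1. node 0  ⊔preds=[-5,3]  new=[0,1]  old=⊥  +wl: 
  step 2. node 1  ⊔preds=[-3,1]  new=[-5,3]  stable
  step 3. node 2  ⊔preds=[-5,3]  new=[-5,1]  old=[-3,-3]  +wl: 0,1
  step 4. node 0  ⊔preds=[-5,3]  new=[0,1]  stable
  step 5. node 1  ⊔preds=[-5,1]  new=[-5,3]  stable

Least fixpoint reached:
  node 0: [0,1]
  node 1: [-5,3]
  node 2: [-5,1]

yes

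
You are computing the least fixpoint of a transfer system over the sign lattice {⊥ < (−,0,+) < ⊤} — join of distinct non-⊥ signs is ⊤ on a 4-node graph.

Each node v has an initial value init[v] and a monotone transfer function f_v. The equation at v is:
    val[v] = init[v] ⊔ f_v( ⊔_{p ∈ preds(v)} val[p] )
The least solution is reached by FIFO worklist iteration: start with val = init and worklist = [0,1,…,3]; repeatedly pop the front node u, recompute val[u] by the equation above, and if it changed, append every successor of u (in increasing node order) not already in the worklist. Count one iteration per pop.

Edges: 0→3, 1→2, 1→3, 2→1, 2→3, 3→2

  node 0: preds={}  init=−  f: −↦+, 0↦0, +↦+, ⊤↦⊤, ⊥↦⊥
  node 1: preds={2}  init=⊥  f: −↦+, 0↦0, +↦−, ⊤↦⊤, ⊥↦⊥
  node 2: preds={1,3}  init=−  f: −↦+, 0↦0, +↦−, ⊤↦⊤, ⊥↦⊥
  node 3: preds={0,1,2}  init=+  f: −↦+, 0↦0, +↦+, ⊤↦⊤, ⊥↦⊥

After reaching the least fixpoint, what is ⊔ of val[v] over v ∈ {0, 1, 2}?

⊤

Trace (8 dequeues):
  [1] u=0 | in ⊥ | out − | ==
  [2] u=1 | in − | out + | prev ⊥ | push {}
  [3] u=2 | in + | out − | ==
  [4] u=3 | in ⊤ | out ⊤ | prev + | push {2}
  [5] u=2 | in ⊤ | out ⊤ | prev − | push {1,3}
  [6] u=1 | in ⊤ | out ⊤ | prev + | push {2}
  [7] u=3 | in ⊤ | out ⊤ | ==
  [8] u=2 | in ⊤ | out ⊤ | ==

Converged values:
  [0] −
  [1] ⊤
  [2] ⊤
  [3] ⊤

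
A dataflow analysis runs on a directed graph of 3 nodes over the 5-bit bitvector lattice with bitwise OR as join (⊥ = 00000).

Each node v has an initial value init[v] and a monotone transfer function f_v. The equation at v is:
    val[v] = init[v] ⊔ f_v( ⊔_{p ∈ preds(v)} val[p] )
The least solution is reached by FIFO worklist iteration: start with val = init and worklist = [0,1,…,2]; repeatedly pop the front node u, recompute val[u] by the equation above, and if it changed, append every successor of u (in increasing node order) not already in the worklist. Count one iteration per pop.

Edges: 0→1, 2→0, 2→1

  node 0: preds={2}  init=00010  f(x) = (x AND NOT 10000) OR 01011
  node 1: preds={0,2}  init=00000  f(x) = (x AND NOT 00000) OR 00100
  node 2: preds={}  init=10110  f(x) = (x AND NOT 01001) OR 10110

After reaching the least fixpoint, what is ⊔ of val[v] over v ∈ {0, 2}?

Iteration log — 3 steps:
  step 1. node 0  ⊔preds=10110  new=01111  old=00010  +wl: 
  step 2. node 1  ⊔preds=11111  new=11111  old=00000  +wl: 
  step 3. node 2  ⊔preds=00000  new=10110  stable

Least fixpoint reached:
  node 0: 01111
  node 1: 11111
  node 2: 10110

11111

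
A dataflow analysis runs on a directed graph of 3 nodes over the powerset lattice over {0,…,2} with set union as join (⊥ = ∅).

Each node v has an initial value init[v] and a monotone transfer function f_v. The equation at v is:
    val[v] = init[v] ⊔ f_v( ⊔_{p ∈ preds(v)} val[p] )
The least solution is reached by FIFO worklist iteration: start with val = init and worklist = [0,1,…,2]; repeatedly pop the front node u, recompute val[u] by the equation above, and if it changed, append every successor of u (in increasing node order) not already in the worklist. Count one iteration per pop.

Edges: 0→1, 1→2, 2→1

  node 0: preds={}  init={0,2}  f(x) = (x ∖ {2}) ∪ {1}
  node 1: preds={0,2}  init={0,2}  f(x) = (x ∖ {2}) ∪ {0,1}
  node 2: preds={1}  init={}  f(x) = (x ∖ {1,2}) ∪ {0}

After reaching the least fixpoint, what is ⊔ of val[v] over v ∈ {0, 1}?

Iteration log — 4 steps:
  step 1. node 0  ⊔preds={}  new={0,1,2}  old={0,2}  +wl: 
  step 2. node 1  ⊔preds={0,1,2}  new={0,1,2}  old={0,2}  +wl: 
  step 3. node 2  ⊔preds={0,1,2}  new={0}  old={}  +wl: 1
  step 4. node 1  ⊔preds={0,1,2}  new={0,1,2}  stable

Least fixpoint reached:
  node 0: {0,1,2}
  node 1: {0,1,2}
  node 2: {0}

{0,1,2}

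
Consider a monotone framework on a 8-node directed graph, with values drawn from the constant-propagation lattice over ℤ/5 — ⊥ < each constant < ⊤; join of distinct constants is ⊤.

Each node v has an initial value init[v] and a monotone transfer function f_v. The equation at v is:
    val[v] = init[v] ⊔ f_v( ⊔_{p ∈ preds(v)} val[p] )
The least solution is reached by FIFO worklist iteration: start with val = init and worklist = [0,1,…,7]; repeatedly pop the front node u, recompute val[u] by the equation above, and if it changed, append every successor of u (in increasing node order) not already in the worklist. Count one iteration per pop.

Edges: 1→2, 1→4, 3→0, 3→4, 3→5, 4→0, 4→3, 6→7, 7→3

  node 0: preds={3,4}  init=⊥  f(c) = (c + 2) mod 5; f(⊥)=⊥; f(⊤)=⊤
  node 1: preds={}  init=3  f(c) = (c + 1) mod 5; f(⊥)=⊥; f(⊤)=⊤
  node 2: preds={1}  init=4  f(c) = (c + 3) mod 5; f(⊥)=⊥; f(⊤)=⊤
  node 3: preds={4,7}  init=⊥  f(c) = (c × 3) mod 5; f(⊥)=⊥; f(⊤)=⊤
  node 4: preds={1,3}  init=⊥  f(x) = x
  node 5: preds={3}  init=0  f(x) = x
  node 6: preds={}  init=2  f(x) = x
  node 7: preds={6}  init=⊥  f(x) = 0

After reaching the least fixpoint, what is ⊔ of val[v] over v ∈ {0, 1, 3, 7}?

⊤

Iteration log — 15 steps:
  step 1. node 0  ⊔preds=⊥  new=⊥  stable
  step 2. node 1  ⊔preds=⊥  new=3  stable
  step 3. node 2  ⊔preds=3  new=⊤  old=4  +wl: 
  step 4. node 3  ⊔preds=⊥  new=⊥  stable
  step 5. node 4  ⊔preds=3  new=3  old=⊥  +wl: 0,3
  step 6. node 5  ⊔preds=⊥  new=0  stable
  step 7. node 6  ⊔preds=⊥  new=2  stable
  step 8. node 7  ⊔preds=2  new=0  old=⊥  +wl: 
  step 9. node 0  ⊔preds=3  new=0  old=⊥  +wl: 
  step 10. node 3  ⊔preds=⊤  new=⊤  old=⊥  +wl: 0,4,5
  step 11. node 0  ⊔preds=⊤  new=⊤  old=0  +wl: 
  step 12. node 4  ⊔preds=⊤  new=⊤  old=3  +wl: 0,3
  step 13. node 5  ⊔preds=⊤  new=⊤  old=0  +wl: 
  step 14. node 0  ⊔preds=⊤  new=⊤  stable
  step 15. node 3  ⊔preds=⊤  new=⊤  stable

Least fixpoint reached:
  node 0: ⊤
  node 1: 3
  node 2: ⊤
  node 3: ⊤
  node 4: ⊤
  node 5: ⊤
  node 6: 2
  node 7: 0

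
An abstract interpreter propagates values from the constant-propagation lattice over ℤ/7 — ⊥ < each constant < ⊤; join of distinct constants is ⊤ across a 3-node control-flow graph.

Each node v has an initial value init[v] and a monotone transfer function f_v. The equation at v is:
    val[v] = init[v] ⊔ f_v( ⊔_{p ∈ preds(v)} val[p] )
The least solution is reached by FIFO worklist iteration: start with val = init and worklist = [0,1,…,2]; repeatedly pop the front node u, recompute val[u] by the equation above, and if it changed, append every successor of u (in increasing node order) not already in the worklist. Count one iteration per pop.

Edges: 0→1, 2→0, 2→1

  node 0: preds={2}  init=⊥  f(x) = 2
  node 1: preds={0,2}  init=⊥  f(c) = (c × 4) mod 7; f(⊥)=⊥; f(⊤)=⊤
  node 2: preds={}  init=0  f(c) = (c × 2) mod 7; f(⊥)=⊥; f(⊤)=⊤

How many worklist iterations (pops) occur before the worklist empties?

Trace (3 dequeues):
  [1] u=0 | in 0 | out 2 | prev ⊥ | push {}
  [2] u=1 | in ⊤ | out ⊤ | prev ⊥ | push {}
  [3] u=2 | in ⊥ | out 0 | ==

Converged values:
  [0] 2
  [1] ⊤
  [2] 0

3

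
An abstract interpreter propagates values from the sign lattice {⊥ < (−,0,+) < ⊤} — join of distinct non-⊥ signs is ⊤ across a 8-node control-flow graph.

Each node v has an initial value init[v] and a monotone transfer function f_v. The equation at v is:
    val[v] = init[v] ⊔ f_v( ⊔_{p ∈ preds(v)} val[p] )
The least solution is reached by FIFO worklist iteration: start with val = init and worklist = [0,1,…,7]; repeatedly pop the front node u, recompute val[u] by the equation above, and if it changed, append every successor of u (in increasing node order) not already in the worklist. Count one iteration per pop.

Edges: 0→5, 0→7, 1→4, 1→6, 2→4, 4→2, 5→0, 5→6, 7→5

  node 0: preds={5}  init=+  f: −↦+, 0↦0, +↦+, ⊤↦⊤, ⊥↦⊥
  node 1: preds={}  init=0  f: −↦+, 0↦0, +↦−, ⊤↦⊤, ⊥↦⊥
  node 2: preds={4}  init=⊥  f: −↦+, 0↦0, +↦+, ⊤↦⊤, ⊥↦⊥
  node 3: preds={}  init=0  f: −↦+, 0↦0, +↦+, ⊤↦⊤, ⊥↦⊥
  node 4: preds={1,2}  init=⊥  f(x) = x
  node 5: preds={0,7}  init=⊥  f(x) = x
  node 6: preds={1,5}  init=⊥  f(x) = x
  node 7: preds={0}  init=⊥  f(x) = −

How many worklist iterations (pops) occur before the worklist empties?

Worklist (16 pops):
  #1 pop 0: in=⊥ → + (no change)
  #2 pop 1: in=⊥ → 0 (no change)
  #3 pop 2: in=⊥ → ⊥ (no change)
  #4 pop 3: in=⊥ → 0 (no change)
  #5 pop 4: in=0 → 0 (was ⊥); enqueue [2]
  #6 pop 5: in=+ → + (was ⊥); enqueue [0]
  #7 pop 6: in=⊤ → ⊤ (was ⊥); enqueue []
  #8 pop 7: in=+ → − (was ⊥); enqueue [5]
  #9 pop 2: in=0 → 0 (was ⊥); enqueue [4]
  #10 pop 0: in=+ → + (no change)
  #11 pop 5: in=⊤ → ⊤ (was +); enqueue [0,6]
  #12 pop 4: in=0 → 0 (no change)
  #13 pop 0: in=⊤ → ⊤ (was +); enqueue [5,7]
  #14 pop 6: in=⊤ → ⊤ (no change)
  #15 pop 5: in=⊤ → ⊤ (no change)
  #16 pop 7: in=⊤ → − (no change)

Fixpoint:
  val[0] = ⊤
  val[1] = 0
  val[2] = 0
  val[3] = 0
  val[4] = 0
  val[5] = ⊤
  val[6] = ⊤
  val[7] = −

16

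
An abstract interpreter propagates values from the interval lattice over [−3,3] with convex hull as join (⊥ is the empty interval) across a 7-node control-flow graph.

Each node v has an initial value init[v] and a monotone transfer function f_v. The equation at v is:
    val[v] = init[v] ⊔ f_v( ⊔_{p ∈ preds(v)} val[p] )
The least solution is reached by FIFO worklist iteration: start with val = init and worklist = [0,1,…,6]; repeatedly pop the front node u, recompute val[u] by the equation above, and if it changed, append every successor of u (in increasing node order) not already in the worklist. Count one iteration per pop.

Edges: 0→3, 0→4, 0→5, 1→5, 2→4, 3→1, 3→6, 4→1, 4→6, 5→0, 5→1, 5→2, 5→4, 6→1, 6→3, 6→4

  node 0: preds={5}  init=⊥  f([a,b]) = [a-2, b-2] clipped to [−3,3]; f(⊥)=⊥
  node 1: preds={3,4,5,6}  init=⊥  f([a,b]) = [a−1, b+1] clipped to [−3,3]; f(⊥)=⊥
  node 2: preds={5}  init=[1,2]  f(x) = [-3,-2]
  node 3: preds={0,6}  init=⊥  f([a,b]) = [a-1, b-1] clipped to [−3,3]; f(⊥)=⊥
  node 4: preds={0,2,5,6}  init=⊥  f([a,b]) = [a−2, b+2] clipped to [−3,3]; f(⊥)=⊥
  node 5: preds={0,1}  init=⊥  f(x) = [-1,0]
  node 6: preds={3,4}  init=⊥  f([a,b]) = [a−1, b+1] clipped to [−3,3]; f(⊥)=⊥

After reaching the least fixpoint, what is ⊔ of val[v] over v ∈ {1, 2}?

Worklist (15 pops):
  #1 pop 0: in=⊥ → ⊥ (no change)
  #2 pop 1: in=⊥ → ⊥ (no change)
  #3 pop 2: in=⊥ → [-3,2] (was [1,2]); enqueue []
  #4 pop 3: in=⊥ → ⊥ (no change)
  #5 pop 4: in=[-3,2] → [-3,3] (was ⊥); enqueue [1]
  #6 pop 5: in=⊥ → [-1,0] (was ⊥); enqueue [0,2,4]
  #7 pop 6: in=[-3,3] → [-3,3] (was ⊥); enqueue [3]
  #8 pop 1: in=[-3,3] → [-3,3] (was ⊥); enqueue [5]
  #9 pop 0: in=[-1,0] → [-3,-2] (was ⊥); enqueue []
  #10 pop 2: in=[-1,0] → [-3,2] (no change)
  #11 pop 4: in=[-3,3] → [-3,3] (no change)
  #12 pop 3: in=[-3,3] → [-3,2] (was ⊥); enqueue [1,6]
  #13 pop 5: in=[-3,3] → [-1,0] (no change)
  #14 pop 1: in=[-3,3] → [-3,3] (no change)
  #15 pop 6: in=[-3,3] → [-3,3] (no change)

Fixpoint:
  val[0] = [-3,-2]
  val[1] = [-3,3]
  val[2] = [-3,2]
  val[3] = [-3,2]
  val[4] = [-3,3]
  val[5] = [-1,0]
  val[6] = [-3,3]

[-3,3]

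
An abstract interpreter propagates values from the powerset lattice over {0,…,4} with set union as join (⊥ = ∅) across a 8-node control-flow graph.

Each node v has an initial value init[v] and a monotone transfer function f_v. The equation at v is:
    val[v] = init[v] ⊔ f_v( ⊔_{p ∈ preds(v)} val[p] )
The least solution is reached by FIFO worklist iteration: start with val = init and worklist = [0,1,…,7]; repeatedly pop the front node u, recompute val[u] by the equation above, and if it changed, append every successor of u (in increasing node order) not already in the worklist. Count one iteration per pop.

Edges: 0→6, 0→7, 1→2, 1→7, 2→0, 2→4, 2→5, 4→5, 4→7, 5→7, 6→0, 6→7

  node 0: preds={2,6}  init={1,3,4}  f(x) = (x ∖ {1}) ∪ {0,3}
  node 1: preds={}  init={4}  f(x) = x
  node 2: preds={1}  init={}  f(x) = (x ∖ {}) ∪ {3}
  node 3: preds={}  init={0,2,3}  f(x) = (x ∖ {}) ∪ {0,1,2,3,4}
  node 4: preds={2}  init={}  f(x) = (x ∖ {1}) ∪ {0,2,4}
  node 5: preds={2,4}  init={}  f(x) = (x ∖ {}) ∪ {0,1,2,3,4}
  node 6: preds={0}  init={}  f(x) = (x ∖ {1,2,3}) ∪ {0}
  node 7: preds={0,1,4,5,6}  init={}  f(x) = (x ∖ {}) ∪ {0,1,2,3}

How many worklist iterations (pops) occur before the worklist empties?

Trace (9 dequeues):
  [1] u=0 | in {} | out {0,1,3,4} | prev {1,3,4} | push {}
  [2] u=1 | in {} | out {4} | ==
  [3] u=2 | in {4} | out {3,4} | prev {} | push {0}
  [4] u=3 | in {} | out {0,1,2,3,4} | prev {0,2,3} | push {}
  [5] u=4 | in {3,4} | out {0,2,3,4} | prev {} | push {}
  [6] u=5 | in {0,2,3,4} | out {0,1,2,3,4} | prev {} | push {}
  [7] u=6 | in {0,1,3,4} | out {0,4} | prev {} | push {}
  [8] u=7 | in {0,1,2,3,4} | out {0,1,2,3,4} | prev {} | push {}
  [9] u=0 | in {0,3,4} | out {0,1,3,4} | ==

Converged values:
  [0] {0,1,3,4}
  [1] {4}
  [2] {3,4}
  [3] {0,1,2,3,4}
  [4] {0,2,3,4}
  [5] {0,1,2,3,4}
  [6] {0,4}
  [7] {0,1,2,3,4}

9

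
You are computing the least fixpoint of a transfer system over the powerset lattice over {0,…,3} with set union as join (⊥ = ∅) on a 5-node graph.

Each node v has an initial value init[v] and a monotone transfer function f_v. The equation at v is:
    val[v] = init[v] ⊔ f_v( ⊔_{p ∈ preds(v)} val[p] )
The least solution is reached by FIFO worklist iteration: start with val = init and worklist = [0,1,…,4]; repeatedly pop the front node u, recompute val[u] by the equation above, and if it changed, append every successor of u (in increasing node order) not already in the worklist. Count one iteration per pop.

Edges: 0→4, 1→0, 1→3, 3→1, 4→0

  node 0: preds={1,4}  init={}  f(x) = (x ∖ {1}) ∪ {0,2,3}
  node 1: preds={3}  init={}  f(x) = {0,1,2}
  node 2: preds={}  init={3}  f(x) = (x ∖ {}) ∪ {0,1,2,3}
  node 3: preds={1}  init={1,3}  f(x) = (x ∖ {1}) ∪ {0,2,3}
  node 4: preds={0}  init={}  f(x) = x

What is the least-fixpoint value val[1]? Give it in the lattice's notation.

Iteration log — 7 steps:
  step 1. node 0  ⊔preds={}  new={0,2,3}  old={}  +wl: 
  step 2. node 1  ⊔preds={1,3}  new={0,1,2}  old={}  +wl: 0
  step 3. node 2  ⊔preds={}  new={0,1,2,3}  old={3}  +wl: 
  step 4. node 3  ⊔preds={0,1,2}  new={0,1,2,3}  old={1,3}  +wl: 1
  step 5. node 4  ⊔preds={0,2,3}  new={0,2,3}  old={}  +wl: 
  step 6. node 0  ⊔preds={0,1,2,3}  new={0,2,3}  stable
  step 7. node 1  ⊔preds={0,1,2,3}  new={0,1,2}  stable

Least fixpoint reached:
  node 0: {0,2,3}
  node 1: {0,1,2}
  node 2: {0,1,2,3}
  node 3: {0,1,2,3}
  node 4: {0,2,3}

{0,1,2}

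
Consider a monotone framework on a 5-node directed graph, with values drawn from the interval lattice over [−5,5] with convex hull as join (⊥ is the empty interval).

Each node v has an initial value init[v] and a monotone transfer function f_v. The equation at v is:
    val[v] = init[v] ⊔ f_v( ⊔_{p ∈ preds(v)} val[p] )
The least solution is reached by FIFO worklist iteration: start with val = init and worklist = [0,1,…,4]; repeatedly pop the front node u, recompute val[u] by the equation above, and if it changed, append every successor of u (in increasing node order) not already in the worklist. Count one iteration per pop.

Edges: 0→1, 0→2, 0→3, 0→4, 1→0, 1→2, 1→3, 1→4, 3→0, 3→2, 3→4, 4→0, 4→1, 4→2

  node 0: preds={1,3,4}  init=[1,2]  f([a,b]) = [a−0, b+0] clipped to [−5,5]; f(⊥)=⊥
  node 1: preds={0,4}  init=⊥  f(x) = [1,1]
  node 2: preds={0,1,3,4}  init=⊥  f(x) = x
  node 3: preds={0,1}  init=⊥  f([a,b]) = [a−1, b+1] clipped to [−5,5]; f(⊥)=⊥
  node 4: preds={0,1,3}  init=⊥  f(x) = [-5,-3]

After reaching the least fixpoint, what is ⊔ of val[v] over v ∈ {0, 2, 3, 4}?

Worklist (20 pops):
  #1 pop 0: in=⊥ → [1,2] (no change)
  #2 pop 1: in=[1,2] → [1,1] (was ⊥); enqueue [0]
  #3 pop 2: in=[1,2] → [1,2] (was ⊥); enqueue []
  #4 pop 3: in=[1,2] → [0,3] (was ⊥); enqueue [2]
  #5 pop 4: in=[0,3] → [-5,-3] (was ⊥); enqueue [1]
  #6 pop 0: in=[-5,3] → [-5,3] (was [1,2]); enqueue [3,4]
  #7 pop 2: in=[-5,3] → [-5,3] (was [1,2]); enqueue []
  #8 pop 1: in=[-5,3] → [1,1] (no change)
  #9 pop 3: in=[-5,3] → [-5,4] (was [0,3]); enqueue [0,2]
  #10 pop 4: in=[-5,4] → [-5,-3] (no change)
  #11 pop 0: in=[-5,4] → [-5,4] (was [-5,3]); enqueue [1,3,4]
  #12 pop 2: in=[-5,4] → [-5,4] (was [-5,3]); enqueue []
  #13 pop 1: in=[-5,4] → [1,1] (no change)
  #14 pop 3: in=[-5,4] → [-5,5] (was [-5,4]); enqueue [0,2]
  #15 pop 4: in=[-5,5] → [-5,-3] (no change)
  #16 pop 0: in=[-5,5] → [-5,5] (was [-5,4]); enqueue [1,3,4]
  #17 pop 2: in=[-5,5] → [-5,5] (was [-5,4]); enqueue []
  #18 pop 1: in=[-5,5] → [1,1] (no change)
  #19 pop 3: in=[-5,5] → [-5,5] (no change)
  #20 pop 4: in=[-5,5] → [-5,-3] (no change)

Fixpoint:
  val[0] = [-5,5]
  val[1] = [1,1]
  val[2] = [-5,5]
  val[3] = [-5,5]
  val[4] = [-5,-3]

[-5,5]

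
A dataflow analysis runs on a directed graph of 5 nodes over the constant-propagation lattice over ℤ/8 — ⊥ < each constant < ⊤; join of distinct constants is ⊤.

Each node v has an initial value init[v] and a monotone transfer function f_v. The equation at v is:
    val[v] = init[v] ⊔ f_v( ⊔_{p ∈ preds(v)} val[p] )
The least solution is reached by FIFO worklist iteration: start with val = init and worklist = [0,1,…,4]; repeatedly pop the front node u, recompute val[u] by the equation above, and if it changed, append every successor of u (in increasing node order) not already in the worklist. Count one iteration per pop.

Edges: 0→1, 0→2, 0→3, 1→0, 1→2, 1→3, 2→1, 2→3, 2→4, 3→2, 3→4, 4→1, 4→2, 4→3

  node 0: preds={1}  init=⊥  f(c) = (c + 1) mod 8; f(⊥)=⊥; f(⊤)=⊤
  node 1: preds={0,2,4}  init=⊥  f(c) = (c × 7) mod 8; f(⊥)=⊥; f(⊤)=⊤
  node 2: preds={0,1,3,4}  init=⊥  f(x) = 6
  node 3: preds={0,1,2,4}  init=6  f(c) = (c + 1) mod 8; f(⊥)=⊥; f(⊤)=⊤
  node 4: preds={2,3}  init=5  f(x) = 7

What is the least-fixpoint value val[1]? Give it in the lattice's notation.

⊤

Worklist (13 pops):
  #1 pop 0: in=⊥ → ⊥ (no change)
  #2 pop 1: in=5 → 3 (was ⊥); enqueue [0]
  #3 pop 2: in=⊤ → 6 (was ⊥); enqueue [1]
  #4 pop 3: in=⊤ → ⊤ (was 6); enqueue [2]
  #5 pop 4: in=⊤ → ⊤ (was 5); enqueue [3]
  #6 pop 0: in=3 → 4 (was ⊥); enqueue []
  #7 pop 1: in=⊤ → ⊤ (was 3); enqueue [0]
  #8 pop 2: in=⊤ → 6 (no change)
  #9 pop 3: in=⊤ → ⊤ (no change)
  #10 pop 0: in=⊤ → ⊤ (was 4); enqueue [1,2,3]
  #11 pop 1: in=⊤ → ⊤ (no change)
  #12 pop 2: in=⊤ → 6 (no change)
  #13 pop 3: in=⊤ → ⊤ (no change)

Fixpoint:
  val[0] = ⊤
  val[1] = ⊤
  val[2] = 6
  val[3] = ⊤
  val[4] = ⊤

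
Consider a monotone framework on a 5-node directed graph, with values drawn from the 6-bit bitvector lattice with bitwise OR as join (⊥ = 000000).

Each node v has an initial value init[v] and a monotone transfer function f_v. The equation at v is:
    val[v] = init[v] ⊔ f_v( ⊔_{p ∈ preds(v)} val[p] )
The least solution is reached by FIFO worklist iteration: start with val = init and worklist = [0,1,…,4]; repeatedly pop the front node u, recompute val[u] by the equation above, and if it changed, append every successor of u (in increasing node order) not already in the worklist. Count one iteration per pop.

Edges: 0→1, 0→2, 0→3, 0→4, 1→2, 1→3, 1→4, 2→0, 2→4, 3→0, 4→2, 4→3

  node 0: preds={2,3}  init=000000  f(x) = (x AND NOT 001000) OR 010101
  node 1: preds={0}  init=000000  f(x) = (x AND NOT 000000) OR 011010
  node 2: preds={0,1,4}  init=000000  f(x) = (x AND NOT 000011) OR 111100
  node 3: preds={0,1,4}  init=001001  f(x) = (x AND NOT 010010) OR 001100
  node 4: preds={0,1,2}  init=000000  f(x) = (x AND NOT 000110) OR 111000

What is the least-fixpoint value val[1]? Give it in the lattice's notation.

Trace (13 dequeues):
  [1] u=0 | in 001001 | out 010101 | prev 000000 | push {}
  [2] u=1 | in 010101 | out 011111 | prev 000000 | push {}
  [3] u=2 | in 011111 | out 111100 | prev 000000 | push {0}
  [4] u=3 | in 011111 | out 001101 | prev 001001 | push {}
  [5] u=4 | in 111111 | out 111001 | prev 000000 | push {2,3}
  [6] u=0 | in 111101 | out 110101 | prev 010101 | push {1,4}
  [7] u=2 | in 111111 | out 111100 | ==
  [8] u=3 | in 111111 | out 101101 | prev 001101 | push {0}
  [9] u=1 | in 110101 | out 111111 | prev 011111 | push {2,3}
  [10] u=4 | in 111111 | out 111001 | ==
  [11] u=0 | in 111101 | out 110101 | ==
  [12] u=2 | in 111111 | out 111100 | ==
  [13] u=3 | in 111111 | out 101101 | ==

Converged values:
  [0] 110101
  [1] 111111
  [2] 111100
  [3] 101101
  [4] 111001

111111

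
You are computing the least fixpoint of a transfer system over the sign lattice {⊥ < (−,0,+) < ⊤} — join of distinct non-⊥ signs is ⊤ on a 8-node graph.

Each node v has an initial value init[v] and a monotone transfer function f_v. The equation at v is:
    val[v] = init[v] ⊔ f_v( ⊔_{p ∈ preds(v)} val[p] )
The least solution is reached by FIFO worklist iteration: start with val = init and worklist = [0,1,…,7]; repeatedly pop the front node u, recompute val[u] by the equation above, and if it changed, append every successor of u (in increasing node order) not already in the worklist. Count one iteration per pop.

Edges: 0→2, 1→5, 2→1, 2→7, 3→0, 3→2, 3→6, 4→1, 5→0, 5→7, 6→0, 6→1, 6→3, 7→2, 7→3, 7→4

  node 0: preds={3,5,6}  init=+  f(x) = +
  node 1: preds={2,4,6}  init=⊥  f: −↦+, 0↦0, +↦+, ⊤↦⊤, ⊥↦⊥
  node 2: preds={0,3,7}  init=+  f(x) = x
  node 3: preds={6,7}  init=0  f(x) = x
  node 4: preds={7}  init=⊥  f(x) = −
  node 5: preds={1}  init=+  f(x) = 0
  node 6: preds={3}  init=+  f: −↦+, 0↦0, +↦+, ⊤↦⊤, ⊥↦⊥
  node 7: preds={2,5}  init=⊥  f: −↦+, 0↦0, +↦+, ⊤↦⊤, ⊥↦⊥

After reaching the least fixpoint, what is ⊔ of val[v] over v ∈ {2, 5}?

⊤

Trace (14 dequeues):
  [1] u=0 | in ⊤ | out + | ==
  [2] u=1 | in + | out + | prev ⊥ | push {}
  [3] u=2 | in ⊤ | out ⊤ | prev + | push {1}
  [4] u=3 | in + | out ⊤ | prev 0 | push {0,2}
  [5] u=4 | in ⊥ | out − | prev ⊥ | push {}
  [6] u=5 | in + | out ⊤ | prev + | push {}
  [7] u=6 | in ⊤ | out ⊤ | prev + | push {3}
  [8] u=7 | in ⊤ | out ⊤ | prev ⊥ | push {4}
  [9] u=1 | in ⊤ | out ⊤ | prev + | push {5}
  [10] u=0 | in ⊤ | out + | ==
  [11] u=2 | in ⊤ | out ⊤ | ==
  [12] u=3 | in ⊤ | out ⊤ | ==
  [13] u=4 | in ⊤ | out − | ==
  [14] u=5 | in ⊤ | out ⊤ | ==

Converged values:
  [0] +
  [1] ⊤
  [2] ⊤
  [3] ⊤
  [4] −
  [5] ⊤
  [6] ⊤
  [7] ⊤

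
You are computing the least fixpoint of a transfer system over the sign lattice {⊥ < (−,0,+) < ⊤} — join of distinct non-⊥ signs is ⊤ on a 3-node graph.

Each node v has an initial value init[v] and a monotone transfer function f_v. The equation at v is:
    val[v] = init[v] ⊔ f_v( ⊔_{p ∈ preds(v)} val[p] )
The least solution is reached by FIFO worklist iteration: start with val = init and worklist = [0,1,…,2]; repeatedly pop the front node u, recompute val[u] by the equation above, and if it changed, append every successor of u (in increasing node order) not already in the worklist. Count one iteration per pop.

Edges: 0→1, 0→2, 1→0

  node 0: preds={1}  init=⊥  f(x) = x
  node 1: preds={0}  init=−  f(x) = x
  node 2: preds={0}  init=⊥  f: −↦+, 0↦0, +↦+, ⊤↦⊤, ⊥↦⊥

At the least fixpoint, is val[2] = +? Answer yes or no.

Worklist (3 pops):
  #1 pop 0: in=− → − (was ⊥); enqueue []
  #2 pop 1: in=− → − (no change)
  #3 pop 2: in=− → + (was ⊥); enqueue []

Fixpoint:
  val[0] = −
  val[1] = −
  val[2] = +

yes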